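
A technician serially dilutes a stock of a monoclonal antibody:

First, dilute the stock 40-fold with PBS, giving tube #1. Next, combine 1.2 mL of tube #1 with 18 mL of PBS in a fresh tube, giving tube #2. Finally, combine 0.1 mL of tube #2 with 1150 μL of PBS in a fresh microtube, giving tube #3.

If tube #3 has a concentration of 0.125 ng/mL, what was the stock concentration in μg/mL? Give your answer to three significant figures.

1.00 μg/mL

Step 1: 40-fold → factor 40
Step 2: 1.2 mL + 18 mL = 19.2 mL total → factor 19.2/1.2 = 16
Step 3: 0.1 mL + 1150 μL = 1.25 mL total → factor 1.25/0.1 = 12.5
Overall dilution factor = 40 × 16 × 12.5 = 8000
Stock = 0.125 ng/mL × 8000 = 1000 ng/mL = 1.00 μg/mL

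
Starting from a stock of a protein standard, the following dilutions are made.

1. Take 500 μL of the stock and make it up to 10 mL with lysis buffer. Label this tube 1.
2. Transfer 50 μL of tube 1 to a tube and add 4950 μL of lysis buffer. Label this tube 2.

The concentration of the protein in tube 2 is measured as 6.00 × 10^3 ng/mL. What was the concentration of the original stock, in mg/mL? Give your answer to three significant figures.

12.0 mg/mL

Step 1: 500 μL brought to 10 mL → factor 10000/500 = 20
Step 2: 50 μL + 4950 μL = 5000 μL total → factor 5000/50 = 100
Overall dilution factor = 20 × 100 = 2000
Stock = 6.00 × 10^3 ng/mL × 2000 = 1.200 × 10^7 ng/mL = 12.0 mg/mL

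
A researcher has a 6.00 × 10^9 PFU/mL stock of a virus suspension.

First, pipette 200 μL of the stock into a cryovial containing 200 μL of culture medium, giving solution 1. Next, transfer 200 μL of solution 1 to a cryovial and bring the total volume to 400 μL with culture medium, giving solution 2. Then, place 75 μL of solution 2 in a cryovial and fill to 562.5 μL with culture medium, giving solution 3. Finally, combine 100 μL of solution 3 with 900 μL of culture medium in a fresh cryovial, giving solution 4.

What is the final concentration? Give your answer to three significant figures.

Step 1: 200 μL + 200 μL = 400 μL total → factor 400/200 = 2
Step 2: 200 μL brought to 400 μL → factor 400/200 = 2
Step 3: 75 μL brought to 562.5 μL → factor 562.5/75 = 7.5
Step 4: 100 μL + 900 μL = 1000 μL total → factor 1000/100 = 10
Overall dilution factor = 2 × 2 × 7.5 × 10 = 300
Final = 6.00 × 10^9 PFU/mL / 300 = 2.00 × 10^7 PFU/mL

2.00 × 10^7 PFU/mL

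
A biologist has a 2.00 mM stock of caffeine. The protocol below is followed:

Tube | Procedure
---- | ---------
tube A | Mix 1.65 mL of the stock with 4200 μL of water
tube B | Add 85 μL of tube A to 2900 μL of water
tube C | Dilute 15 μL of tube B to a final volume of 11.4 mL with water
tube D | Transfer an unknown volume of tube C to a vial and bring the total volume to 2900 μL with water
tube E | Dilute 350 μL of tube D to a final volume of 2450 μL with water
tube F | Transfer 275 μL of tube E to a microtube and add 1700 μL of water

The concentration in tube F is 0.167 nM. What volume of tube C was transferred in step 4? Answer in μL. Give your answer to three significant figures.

1.15 × 10^3 μL

Step 1: 1.65 mL + 4200 μL = 5.85 mL total → factor 5.85/1.65 = 3.5455
Step 2: 85 μL + 2900 μL = 2985 μL total → factor 2985/85 = 35.118
Step 3: 15 μL brought to 11.4 mL → factor 11400/15 = 760
Step 4: v brought to 2900 μL → factor = 2900 μL/v
Step 5: 350 μL brought to 2450 μL → factor 2450/350 = 7
Step 6: 275 μL + 1700 μL = 1975 μL total → factor 1975/275 = 7.1818
Product of known-step factors = 4.7571 × 10^6
Overall factor = 2.00 mM / (0.167 nM) = 1.1976 × 10^7
Step-4 factor = 1.1976 × 10^7 / 4.7571 × 10^6 = 2.5175
v = 2900 μL / 2.5175 = 1.15 × 10^3 μL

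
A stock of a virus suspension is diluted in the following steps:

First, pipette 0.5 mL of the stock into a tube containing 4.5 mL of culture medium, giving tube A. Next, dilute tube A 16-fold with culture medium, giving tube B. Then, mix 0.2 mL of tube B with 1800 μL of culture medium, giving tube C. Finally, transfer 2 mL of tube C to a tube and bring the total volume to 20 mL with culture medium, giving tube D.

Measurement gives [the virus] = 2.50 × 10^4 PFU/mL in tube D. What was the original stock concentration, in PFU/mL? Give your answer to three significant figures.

4.00 × 10^8 PFU/mL

Step 1: 0.5 mL + 4.5 mL = 5 mL total → factor 5/0.5 = 10
Step 2: 16-fold → factor 16
Step 3: 0.2 mL + 1800 μL = 2 mL total → factor 2/0.2 = 10
Step 4: 2 mL brought to 20 mL → factor 20/2 = 10
Overall dilution factor = 10 × 16 × 10 × 10 = 16000
Stock = 2.50 × 10^4 PFU/mL × 16000 = 4.00 × 10^8 PFU/mL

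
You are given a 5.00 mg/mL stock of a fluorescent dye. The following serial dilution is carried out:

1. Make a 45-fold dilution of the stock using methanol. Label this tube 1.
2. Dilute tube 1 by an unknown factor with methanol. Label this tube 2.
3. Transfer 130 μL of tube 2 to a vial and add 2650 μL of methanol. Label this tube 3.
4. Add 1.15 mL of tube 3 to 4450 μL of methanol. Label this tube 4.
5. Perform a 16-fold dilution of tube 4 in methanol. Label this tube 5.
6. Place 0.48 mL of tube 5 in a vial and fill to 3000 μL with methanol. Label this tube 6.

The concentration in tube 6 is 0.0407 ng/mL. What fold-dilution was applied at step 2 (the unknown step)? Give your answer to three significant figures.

Step 1: 45-fold → factor 45
Step 2: unknown factor x
Step 3: 130 μL + 2650 μL = 2780 μL total → factor 2780/130 = 21.385
Step 4: 1.15 mL + 4450 μL = 5.6 mL total → factor 5.6/1.15 = 4.8696
Step 5: 16-fold → factor 16
Step 6: 0.48 mL brought to 3000 μL → factor 3/0.48 = 6.25
Product of known-step factors = 4.686 × 10^5
Overall factor = 5.00 mg/mL / (0.0407 ng/mL) = 1.2285 × 10^8
x = 1.2285 × 10^8 / 4.686 × 10^5 = 262

262-fold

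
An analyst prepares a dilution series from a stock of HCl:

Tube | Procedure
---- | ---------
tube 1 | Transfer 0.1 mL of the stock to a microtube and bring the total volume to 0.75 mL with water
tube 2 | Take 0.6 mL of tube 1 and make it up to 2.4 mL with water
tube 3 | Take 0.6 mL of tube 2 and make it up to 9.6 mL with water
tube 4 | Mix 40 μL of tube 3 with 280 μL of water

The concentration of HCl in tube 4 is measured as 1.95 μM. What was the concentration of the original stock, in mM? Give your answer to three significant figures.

Step 1: 0.1 mL brought to 0.75 mL → factor 0.75/0.1 = 7.5
Step 2: 0.6 mL brought to 2.4 mL → factor 2.4/0.6 = 4
Step 3: 0.6 mL brought to 9.6 mL → factor 9.6/0.6 = 16
Step 4: 40 μL + 280 μL = 320 μL total → factor 320/40 = 8
Overall dilution factor = 7.5 × 4 × 16 × 8 = 3840
Stock = 1.95 μM × 3840 = 7488 μM = 7.49 mM

7.49 mM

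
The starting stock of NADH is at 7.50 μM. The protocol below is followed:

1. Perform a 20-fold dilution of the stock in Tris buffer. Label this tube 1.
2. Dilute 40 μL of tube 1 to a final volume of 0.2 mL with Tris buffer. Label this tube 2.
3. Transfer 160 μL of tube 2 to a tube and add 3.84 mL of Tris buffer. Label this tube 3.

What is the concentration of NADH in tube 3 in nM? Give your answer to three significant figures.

3.00 nM

Step 1: 20-fold → factor 20
Step 2: 40 μL brought to 0.2 mL → factor 200/40 = 5
Step 3: 160 μL + 3.84 mL = 4000 μL total → factor 4000/160 = 25
Overall dilution factor = 20 × 5 × 25 = 2500
Final = 7.50 μM / 2500 = 0.003000 μM = 3.00 nM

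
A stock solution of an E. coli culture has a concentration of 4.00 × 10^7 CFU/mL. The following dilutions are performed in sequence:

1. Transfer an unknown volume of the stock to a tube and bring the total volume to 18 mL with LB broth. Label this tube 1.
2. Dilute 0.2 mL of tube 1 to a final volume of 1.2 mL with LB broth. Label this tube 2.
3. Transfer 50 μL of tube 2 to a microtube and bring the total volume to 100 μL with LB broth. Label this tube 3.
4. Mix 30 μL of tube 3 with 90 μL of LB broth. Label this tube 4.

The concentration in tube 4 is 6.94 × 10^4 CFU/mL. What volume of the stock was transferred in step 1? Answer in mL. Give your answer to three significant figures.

1.50 mL

Step 1: v brought to 18 mL → factor = 18 mL/v
Step 2: 0.2 mL brought to 1.2 mL → factor 1.2/0.2 = 6
Step 3: 50 μL brought to 100 μL → factor 100/50 = 2
Step 4: 30 μL + 90 μL = 120 μL total → factor 120/30 = 4
Product of known-step factors = 48
Overall factor = 4.00 × 10^7 CFU/mL / (6.94 × 10^4 CFU/mL) = 576.37
Step-1 factor = 576.37 / 48 = 12.008
v = 18 mL / 12.008 = 1.50 mL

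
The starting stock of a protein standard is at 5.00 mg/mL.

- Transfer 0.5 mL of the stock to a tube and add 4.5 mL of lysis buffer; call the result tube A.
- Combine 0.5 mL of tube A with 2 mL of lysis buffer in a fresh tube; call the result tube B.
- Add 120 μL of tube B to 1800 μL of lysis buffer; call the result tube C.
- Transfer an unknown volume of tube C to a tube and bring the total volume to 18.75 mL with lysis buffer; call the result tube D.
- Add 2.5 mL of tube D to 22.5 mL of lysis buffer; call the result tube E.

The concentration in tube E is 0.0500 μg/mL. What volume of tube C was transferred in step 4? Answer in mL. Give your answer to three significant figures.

Step 1: 0.5 mL + 4.5 mL = 5 mL total → factor 5/0.5 = 10
Step 2: 0.5 mL + 2 mL = 2.5 mL total → factor 2.5/0.5 = 5
Step 3: 120 μL + 1800 μL = 1920 μL total → factor 1920/120 = 16
Step 4: v brought to 18.75 mL → factor = 18.75 mL/v
Step 5: 2.5 mL + 22.5 mL = 25 mL total → factor 25/2.5 = 10
Product of known-step factors = 8000
Overall factor = 5.00 mg/mL / (0.0500 μg/mL) = 1 × 10^5
Step-4 factor = 1 × 10^5 / 8000 = 12.5
v = 18.75 mL / 12.5 = 1.50 mL

1.50 mL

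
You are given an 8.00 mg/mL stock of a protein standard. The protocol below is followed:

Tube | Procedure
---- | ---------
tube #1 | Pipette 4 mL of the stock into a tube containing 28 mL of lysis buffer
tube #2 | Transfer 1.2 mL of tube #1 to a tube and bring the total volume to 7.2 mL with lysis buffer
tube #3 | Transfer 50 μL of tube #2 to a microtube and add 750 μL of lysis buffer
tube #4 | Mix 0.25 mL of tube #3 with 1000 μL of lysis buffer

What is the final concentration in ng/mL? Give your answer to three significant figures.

2.08 × 10^3 ng/mL

Step 1: 4 mL + 28 mL = 32 mL total → factor 32/4 = 8
Step 2: 1.2 mL brought to 7.2 mL → factor 7.2/1.2 = 6
Step 3: 50 μL + 750 μL = 800 μL total → factor 800/50 = 16
Step 4: 0.25 mL + 1000 μL = 1.25 mL total → factor 1.25/0.25 = 5
Overall dilution factor = 8 × 6 × 16 × 5 = 3840
Final = 8.00 mg/mL / 3840 = 0.002083 mg/mL = 2.08 × 10^3 ng/mL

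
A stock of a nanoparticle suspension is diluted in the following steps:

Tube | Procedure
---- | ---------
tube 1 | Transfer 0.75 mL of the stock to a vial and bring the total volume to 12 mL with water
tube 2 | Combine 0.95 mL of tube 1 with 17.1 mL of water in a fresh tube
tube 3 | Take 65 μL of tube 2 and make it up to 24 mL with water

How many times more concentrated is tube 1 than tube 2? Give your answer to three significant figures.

19.0

Step 1: 0.75 mL brought to 12 mL → factor 12/0.75 = 16
Step 2: 0.95 mL + 17.1 mL = 18.05 mL total → factor 18.05/0.95 = 19
Dilution factor to tube 1 = 16; to tube 2 = 304
[tube 1]/[tube 2] = (factor to tube 2)/(factor to tube 1) = 304/16 = 19.0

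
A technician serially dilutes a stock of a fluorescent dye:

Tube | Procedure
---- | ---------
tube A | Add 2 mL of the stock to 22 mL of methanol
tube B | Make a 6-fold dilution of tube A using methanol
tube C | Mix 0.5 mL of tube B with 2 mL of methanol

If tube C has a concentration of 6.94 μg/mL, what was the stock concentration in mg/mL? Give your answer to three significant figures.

2.50 mg/mL

Step 1: 2 mL + 22 mL = 24 mL total → factor 24/2 = 12
Step 2: 6-fold → factor 6
Step 3: 0.5 mL + 2 mL = 2.5 mL total → factor 2.5/0.5 = 5
Overall dilution factor = 12 × 6 × 5 = 360
Stock = 6.94 μg/mL × 360 = 2498 μg/mL = 2.50 mg/mL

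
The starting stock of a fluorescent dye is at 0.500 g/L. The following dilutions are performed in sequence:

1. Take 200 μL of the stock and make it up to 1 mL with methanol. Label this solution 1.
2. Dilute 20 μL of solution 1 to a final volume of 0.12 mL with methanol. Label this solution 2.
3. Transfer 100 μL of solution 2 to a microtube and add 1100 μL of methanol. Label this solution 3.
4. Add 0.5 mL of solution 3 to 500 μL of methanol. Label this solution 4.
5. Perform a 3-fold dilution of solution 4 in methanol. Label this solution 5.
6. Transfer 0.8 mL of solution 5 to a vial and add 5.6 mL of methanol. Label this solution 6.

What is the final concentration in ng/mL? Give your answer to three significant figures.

28.9 ng/mL

Step 1: 200 μL brought to 1 mL → factor 1000/200 = 5
Step 2: 20 μL brought to 0.12 mL → factor 120/20 = 6
Step 3: 100 μL + 1100 μL = 1200 μL total → factor 1200/100 = 12
Step 4: 0.5 mL + 500 μL = 1 mL total → factor 1/0.5 = 2
Step 5: 3-fold → factor 3
Step 6: 0.8 mL + 5.6 mL = 6.4 mL total → factor 6.4/0.8 = 8
Overall dilution factor = 5 × 6 × 12 × 2 × 3 × 8 = 17280
Final = 0.500 g/L / 17280 = 2.894 × 10^-5 g/L = 28.9 ng/mL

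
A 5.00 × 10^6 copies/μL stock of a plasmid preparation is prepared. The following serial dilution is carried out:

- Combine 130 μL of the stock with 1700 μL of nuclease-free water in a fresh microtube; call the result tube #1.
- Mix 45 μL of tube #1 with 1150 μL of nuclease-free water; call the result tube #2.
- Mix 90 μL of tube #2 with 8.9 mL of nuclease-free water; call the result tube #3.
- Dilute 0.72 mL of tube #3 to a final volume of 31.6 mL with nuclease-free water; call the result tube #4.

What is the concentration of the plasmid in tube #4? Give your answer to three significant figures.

Step 1: 130 μL + 1700 μL = 1830 μL total → factor 1830/130 = 14.077
Step 2: 45 μL + 1150 μL = 1195 μL total → factor 1195/45 = 26.556
Step 3: 90 μL + 8.9 mL = 8990 μL total → factor 8990/90 = 99.889
Step 4: 0.72 mL brought to 31.6 mL → factor 31.6/0.72 = 43.889
Overall dilution factor = 14.077 × 26.556 × 99.889 × 43.889 = 1.6388 × 10^6
Final = 5.00 × 10^6 copies/μL / 1.6388 × 10^6 = 3.05 copies/μL

3.05 copies/μL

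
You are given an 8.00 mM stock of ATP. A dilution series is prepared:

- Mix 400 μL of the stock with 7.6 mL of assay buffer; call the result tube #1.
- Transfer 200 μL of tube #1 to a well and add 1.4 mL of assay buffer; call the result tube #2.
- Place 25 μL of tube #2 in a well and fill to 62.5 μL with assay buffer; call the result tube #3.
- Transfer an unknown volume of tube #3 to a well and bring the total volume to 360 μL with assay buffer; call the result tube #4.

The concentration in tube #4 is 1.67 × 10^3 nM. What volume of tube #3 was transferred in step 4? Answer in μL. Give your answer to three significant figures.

Step 1: 400 μL + 7.6 mL = 8000 μL total → factor 8000/400 = 20
Step 2: 200 μL + 1.4 mL = 1600 μL total → factor 1600/200 = 8
Step 3: 25 μL brought to 62.5 μL → factor 62.5/25 = 2.5
Step 4: v brought to 360 μL → factor = 360 μL/v
Product of known-step factors = 400
Overall factor = 8.00 mM / (1.67 × 10^3 nM) = 4790.4
Step-4 factor = 4790.4 / 400 = 11.976
v = 360 μL / 11.976 = 30.1 μL

30.1 μL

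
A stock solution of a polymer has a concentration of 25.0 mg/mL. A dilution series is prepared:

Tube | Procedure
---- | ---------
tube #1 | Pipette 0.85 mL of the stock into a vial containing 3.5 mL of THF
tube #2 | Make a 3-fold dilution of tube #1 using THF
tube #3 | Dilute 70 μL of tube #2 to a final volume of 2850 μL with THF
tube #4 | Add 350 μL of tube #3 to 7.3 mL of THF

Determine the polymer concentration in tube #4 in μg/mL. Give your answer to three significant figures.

1.83 μg/mL

Step 1: 0.85 mL + 3.5 mL = 4.35 mL total → factor 4.35/0.85 = 5.1176
Step 2: 3-fold → factor 3
Step 3: 70 μL brought to 2850 μL → factor 2850/70 = 40.714
Step 4: 350 μL + 7.3 mL = 7650 μL total → factor 7650/350 = 21.857
Overall dilution factor = 5.1176 × 3 × 40.714 × 21.857 = 13663
Final = 25.0 mg/mL / 13663 = 0.001830 mg/mL = 1.83 μg/mL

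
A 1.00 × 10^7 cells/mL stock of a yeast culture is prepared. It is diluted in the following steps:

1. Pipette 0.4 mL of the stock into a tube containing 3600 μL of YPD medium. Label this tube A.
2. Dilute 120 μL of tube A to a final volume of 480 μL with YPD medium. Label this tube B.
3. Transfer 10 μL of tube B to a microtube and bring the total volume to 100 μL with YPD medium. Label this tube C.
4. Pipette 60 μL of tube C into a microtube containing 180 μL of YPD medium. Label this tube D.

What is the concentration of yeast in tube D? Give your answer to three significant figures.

Step 1: 0.4 mL + 3600 μL = 4 mL total → factor 4/0.4 = 10
Step 2: 120 μL brought to 480 μL → factor 480/120 = 4
Step 3: 10 μL brought to 100 μL → factor 100/10 = 10
Step 4: 60 μL + 180 μL = 240 μL total → factor 240/60 = 4
Overall dilution factor = 10 × 4 × 10 × 4 = 1600
Final = 1.00 × 10^7 cells/mL / 1600 = 6.25 × 10^3 cells/mL

6.25 × 10^3 cells/mL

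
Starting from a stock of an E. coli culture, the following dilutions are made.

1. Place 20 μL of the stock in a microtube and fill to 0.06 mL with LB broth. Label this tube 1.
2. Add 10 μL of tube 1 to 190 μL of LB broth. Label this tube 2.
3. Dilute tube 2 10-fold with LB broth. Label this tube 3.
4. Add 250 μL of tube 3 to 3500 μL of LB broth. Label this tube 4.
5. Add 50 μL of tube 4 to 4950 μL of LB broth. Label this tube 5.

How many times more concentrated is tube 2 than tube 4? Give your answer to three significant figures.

150

Step 1: 20 μL brought to 0.06 mL → factor 60/20 = 3
Step 2: 10 μL + 190 μL = 200 μL total → factor 200/10 = 20
Step 3: 10-fold → factor 10
Step 4: 250 μL + 3500 μL = 3750 μL total → factor 3750/250 = 15
Dilution factor to tube 2 = 60; to tube 4 = 9000
[tube 2]/[tube 4] = (factor to tube 4)/(factor to tube 2) = 9000/60 = 150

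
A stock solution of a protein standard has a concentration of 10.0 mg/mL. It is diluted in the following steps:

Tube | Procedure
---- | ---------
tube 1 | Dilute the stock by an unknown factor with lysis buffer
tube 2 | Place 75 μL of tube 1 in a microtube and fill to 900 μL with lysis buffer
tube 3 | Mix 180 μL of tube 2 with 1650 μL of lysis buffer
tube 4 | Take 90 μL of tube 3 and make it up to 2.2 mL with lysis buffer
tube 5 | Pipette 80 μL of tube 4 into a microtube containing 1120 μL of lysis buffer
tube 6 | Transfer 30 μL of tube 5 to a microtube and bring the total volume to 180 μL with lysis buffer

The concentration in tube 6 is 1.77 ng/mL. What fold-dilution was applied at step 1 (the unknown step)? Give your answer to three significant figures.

Step 1: unknown factor x
Step 2: 75 μL brought to 900 μL → factor 900/75 = 12
Step 3: 180 μL + 1650 μL = 1830 μL total → factor 1830/180 = 10.167
Step 4: 90 μL brought to 2.2 mL → factor 2200/90 = 24.444
Step 5: 80 μL + 1120 μL = 1200 μL total → factor 1200/80 = 15
Step 6: 30 μL brought to 180 μL → factor 180/30 = 6
Product of known-step factors = 2.684 × 10^5
Overall factor = 10.0 mg/mL / (1.77 ng/mL) = 5.6497 × 10^6
x = 5.6497 × 10^6 / 2.684 × 10^5 = 21.0

21.0-fold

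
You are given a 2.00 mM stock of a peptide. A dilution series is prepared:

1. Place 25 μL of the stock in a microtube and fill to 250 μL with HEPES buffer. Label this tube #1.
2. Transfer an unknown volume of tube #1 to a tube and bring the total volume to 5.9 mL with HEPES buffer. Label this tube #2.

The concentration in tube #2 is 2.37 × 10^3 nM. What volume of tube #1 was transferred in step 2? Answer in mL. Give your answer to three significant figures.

0.0699 mL

Step 1: 25 μL brought to 250 μL → factor 250/25 = 10
Step 2: v brought to 5.9 mL → factor = 5.9 mL/v
Product of known-step factors = 10
Overall factor = 2.00 mM / (2.37 × 10^3 nM) = 843.88
Step-2 factor = 843.88 / 10 = 84.388
v = 5.9 mL / 84.388 = 0.0699 mL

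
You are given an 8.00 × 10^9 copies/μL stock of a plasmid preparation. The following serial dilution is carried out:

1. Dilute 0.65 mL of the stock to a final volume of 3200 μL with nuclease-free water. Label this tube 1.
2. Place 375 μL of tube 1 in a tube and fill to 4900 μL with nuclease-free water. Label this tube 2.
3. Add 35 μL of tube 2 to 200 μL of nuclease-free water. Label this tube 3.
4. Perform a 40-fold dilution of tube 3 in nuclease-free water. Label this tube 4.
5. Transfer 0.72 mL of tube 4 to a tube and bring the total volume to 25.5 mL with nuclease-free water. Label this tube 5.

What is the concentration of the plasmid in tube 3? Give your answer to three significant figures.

Step 1: 0.65 mL brought to 3200 μL → factor 3.2/0.65 = 4.9231
Step 2: 375 μL brought to 4900 μL → factor 4900/375 = 13.067
Step 3: 35 μL + 200 μL = 235 μL total → factor 235/35 = 6.7143
Dilution factor through tube 3 = 4.9231 × 13.067 × 6.7143 = 431.92
[tube 3] = 8.00 × 10^9 copies/μL / 431.92 = 1.85 × 10^7 copies/μL

1.85 × 10^7 copies/μL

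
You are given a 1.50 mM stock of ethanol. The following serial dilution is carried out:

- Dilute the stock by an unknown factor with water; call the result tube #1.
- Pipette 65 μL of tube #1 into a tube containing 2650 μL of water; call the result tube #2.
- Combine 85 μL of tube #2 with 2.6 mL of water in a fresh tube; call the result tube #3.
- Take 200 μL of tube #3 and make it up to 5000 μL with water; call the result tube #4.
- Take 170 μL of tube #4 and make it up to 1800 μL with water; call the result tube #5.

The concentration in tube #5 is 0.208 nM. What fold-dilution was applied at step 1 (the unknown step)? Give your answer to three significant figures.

Step 1: unknown factor x
Step 2: 65 μL + 2650 μL = 2715 μL total → factor 2715/65 = 41.769
Step 3: 85 μL + 2.6 mL = 2685 μL total → factor 2685/85 = 31.588
Step 4: 200 μL brought to 5000 μL → factor 5000/200 = 25
Step 5: 170 μL brought to 1800 μL → factor 1800/170 = 10.588
Product of known-step factors = 3.4926 × 10^5
Overall factor = 1.50 mM / (0.208 nM) = 7.2115 × 10^6
x = 7.2115 × 10^6 / 3.4926 × 10^5 = 20.6

20.6-fold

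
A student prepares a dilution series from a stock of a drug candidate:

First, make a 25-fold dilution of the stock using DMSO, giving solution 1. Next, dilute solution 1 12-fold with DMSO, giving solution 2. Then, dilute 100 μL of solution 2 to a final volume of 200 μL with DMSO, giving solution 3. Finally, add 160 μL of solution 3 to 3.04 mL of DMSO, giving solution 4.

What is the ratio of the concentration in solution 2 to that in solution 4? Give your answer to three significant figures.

40.0

Step 1: 25-fold → factor 25
Step 2: 12-fold → factor 12
Step 3: 100 μL brought to 200 μL → factor 200/100 = 2
Step 4: 160 μL + 3.04 mL = 3200 μL total → factor 3200/160 = 20
Dilution factor to solution 2 = 300; to solution 4 = 12000
[solution 2]/[solution 4] = (factor to solution 4)/(factor to solution 2) = 12000/300 = 40.0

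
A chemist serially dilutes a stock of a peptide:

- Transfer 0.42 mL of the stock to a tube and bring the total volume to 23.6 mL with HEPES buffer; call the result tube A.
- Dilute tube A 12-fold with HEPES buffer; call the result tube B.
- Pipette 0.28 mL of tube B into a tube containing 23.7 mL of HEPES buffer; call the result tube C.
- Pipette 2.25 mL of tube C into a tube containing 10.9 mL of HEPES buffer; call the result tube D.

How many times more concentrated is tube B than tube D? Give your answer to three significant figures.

Step 1: 0.42 mL brought to 23.6 mL → factor 23.6/0.42 = 56.19
Step 2: 12-fold → factor 12
Step 3: 0.28 mL + 23.7 mL = 23.98 mL total → factor 23.98/0.28 = 85.643
Step 4: 2.25 mL + 10.9 mL = 13.15 mL total → factor 13.15/2.25 = 5.8444
Dilution factor to tube B = 674.29; to tube D = 3.375 × 10^5
[tube B]/[tube D] = (factor to tube D)/(factor to tube B) = 3.375 × 10^5/674.29 = 501

501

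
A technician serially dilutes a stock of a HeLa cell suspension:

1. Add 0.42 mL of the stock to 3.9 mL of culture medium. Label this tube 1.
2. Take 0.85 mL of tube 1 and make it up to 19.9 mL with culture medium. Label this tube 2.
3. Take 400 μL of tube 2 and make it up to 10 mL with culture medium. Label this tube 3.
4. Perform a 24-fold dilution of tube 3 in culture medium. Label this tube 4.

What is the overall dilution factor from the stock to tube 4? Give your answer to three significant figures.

Step 1: 0.42 mL + 3.9 mL = 4.32 mL total → factor 4.32/0.42 = 10.286
Step 2: 0.85 mL brought to 19.9 mL → factor 19.9/0.85 = 23.412
Step 3: 400 μL brought to 10 mL → factor 10000/400 = 25
Step 4: 24-fold → factor 24
Overall dilution factor = 10.286 × 23.412 × 25 × 24 = 1.4448 × 10^5

1.44 × 10^5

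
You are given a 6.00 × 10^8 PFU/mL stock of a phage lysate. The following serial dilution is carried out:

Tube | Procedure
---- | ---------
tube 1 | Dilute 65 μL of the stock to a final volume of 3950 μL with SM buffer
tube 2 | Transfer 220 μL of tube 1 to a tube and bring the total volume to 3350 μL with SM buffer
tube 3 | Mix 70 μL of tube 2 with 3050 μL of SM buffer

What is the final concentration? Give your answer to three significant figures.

Step 1: 65 μL brought to 3950 μL → factor 3950/65 = 60.769
Step 2: 220 μL brought to 3350 μL → factor 3350/220 = 15.227
Step 3: 70 μL + 3050 μL = 3120 μL total → factor 3120/70 = 44.571
Overall dilution factor = 60.769 × 15.227 × 44.571 = 41244
Final = 6.00 × 10^8 PFU/mL / 41244 = 1.45 × 10^4 PFU/mL

1.45 × 10^4 PFU/mL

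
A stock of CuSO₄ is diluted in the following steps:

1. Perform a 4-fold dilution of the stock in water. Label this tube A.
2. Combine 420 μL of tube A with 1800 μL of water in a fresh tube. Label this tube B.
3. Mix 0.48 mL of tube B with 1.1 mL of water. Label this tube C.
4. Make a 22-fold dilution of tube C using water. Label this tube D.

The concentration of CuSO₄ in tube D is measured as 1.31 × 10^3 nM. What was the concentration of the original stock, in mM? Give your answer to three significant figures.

2.01 mM

Step 1: 4-fold → factor 4
Step 2: 420 μL + 1800 μL = 2220 μL total → factor 2220/420 = 5.2857
Step 3: 0.48 mL + 1.1 mL = 1.58 mL total → factor 1.58/0.48 = 3.2917
Step 4: 22-fold → factor 22
Overall dilution factor = 4 × 5.2857 × 3.2917 × 22 = 1531.1
Stock = 1.31 × 10^3 nM × 1531.1 = 2.006 × 10^6 nM = 2.01 mM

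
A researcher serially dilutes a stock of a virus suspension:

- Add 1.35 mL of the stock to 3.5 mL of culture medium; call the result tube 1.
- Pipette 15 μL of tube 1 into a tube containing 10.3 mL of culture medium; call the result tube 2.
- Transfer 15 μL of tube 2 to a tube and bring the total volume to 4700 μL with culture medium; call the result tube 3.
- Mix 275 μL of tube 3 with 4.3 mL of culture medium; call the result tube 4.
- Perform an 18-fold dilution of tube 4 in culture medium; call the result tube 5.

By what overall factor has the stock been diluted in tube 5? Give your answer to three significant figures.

2.32 × 10^8

Step 1: 1.35 mL + 3.5 mL = 4.85 mL total → factor 4.85/1.35 = 3.5926
Step 2: 15 μL + 10.3 mL = 10315 μL total → factor 10315/15 = 687.67
Step 3: 15 μL brought to 4700 μL → factor 4700/15 = 313.33
Step 4: 275 μL + 4.3 mL = 4575 μL total → factor 4575/275 = 16.636
Step 5: 18-fold → factor 18
Overall dilution factor = 3.5926 × 687.67 × 313.33 × 16.636 × 18 = 2.3181 × 10^8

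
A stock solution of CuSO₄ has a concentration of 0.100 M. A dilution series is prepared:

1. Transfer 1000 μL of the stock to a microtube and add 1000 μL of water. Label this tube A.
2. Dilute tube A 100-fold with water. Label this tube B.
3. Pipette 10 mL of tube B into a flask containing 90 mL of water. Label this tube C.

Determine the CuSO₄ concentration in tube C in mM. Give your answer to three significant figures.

Step 1: 1000 μL + 1000 μL = 2000 μL total → factor 2000/1000 = 2
Step 2: 100-fold → factor 100
Step 3: 10 mL + 90 mL = 100 mL total → factor 100/10 = 10
Overall dilution factor = 2 × 100 × 10 = 2000
Final = 0.100 M / 2000 = 5.000 × 10^-5 M = 0.0500 mM

0.0500 mM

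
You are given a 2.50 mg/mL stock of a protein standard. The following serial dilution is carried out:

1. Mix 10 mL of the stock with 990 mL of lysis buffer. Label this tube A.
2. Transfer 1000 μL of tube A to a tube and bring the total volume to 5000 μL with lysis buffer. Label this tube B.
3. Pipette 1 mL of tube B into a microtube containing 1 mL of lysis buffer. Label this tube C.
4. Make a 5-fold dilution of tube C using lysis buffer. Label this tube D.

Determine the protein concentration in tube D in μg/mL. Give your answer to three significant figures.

Step 1: 10 mL + 990 mL = 1000 mL total → factor 1000/10 = 100
Step 2: 1000 μL brought to 5000 μL → factor 5000/1000 = 5
Step 3: 1 mL + 1 mL = 2 mL total → factor 2/1 = 2
Step 4: 5-fold → factor 5
Overall dilution factor = 100 × 5 × 2 × 5 = 5000
Final = 2.50 mg/mL / 5000 = 0.0005000 mg/mL = 0.500 μg/mL

0.500 μg/mL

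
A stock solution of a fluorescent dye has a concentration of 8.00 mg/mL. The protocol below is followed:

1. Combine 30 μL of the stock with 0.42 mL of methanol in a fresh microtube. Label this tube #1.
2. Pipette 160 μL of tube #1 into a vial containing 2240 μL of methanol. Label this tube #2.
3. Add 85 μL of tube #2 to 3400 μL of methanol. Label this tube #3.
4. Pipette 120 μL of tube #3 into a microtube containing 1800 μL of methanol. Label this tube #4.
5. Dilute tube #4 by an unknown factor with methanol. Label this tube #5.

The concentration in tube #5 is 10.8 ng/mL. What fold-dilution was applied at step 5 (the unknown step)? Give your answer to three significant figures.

Step 1: 30 μL + 0.42 mL = 450 μL total → factor 450/30 = 15
Step 2: 160 μL + 2240 μL = 2400 μL total → factor 2400/160 = 15
Step 3: 85 μL + 3400 μL = 3485 μL total → factor 3485/85 = 41
Step 4: 120 μL + 1800 μL = 1920 μL total → factor 1920/120 = 16
Step 5: unknown factor x
Product of known-step factors = 1.476 × 10^5
Overall factor = 8.00 mg/mL / (10.8 ng/mL) = 7.4074 × 10^5
x = 7.4074 × 10^5 / 1.476 × 10^5 = 5.02

5.02-fold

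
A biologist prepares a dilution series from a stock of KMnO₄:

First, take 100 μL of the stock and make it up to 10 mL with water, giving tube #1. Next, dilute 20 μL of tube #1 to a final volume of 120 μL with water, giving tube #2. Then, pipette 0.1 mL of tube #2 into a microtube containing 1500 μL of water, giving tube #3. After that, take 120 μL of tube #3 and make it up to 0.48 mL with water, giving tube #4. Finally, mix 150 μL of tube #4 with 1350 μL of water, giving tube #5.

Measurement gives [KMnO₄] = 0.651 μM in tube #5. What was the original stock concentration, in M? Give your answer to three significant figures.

Step 1: 100 μL brought to 10 mL → factor 10000/100 = 100
Step 2: 20 μL brought to 120 μL → factor 120/20 = 6
Step 3: 0.1 mL + 1500 μL = 1.6 mL total → factor 1.6/0.1 = 16
Step 4: 120 μL brought to 0.48 mL → factor 480/120 = 4
Step 5: 150 μL + 1350 μL = 1500 μL total → factor 1500/150 = 10
Overall dilution factor = 100 × 6 × 16 × 4 × 10 = 3.84 × 10^5
Stock = 0.651 μM × 3.84 × 10^5 = 2.500 × 10^5 μM = 0.250 M

0.250 M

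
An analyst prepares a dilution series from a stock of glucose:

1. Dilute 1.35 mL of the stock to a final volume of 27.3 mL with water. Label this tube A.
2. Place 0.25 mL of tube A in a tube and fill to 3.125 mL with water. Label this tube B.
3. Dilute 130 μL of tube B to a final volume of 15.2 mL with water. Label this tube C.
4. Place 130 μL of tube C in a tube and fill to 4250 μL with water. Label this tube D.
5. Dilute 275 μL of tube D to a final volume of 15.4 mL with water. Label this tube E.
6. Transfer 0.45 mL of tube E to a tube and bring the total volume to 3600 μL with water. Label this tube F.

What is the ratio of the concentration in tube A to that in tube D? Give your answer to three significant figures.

Step 1: 1.35 mL brought to 27.3 mL → factor 27.3/1.35 = 20.222
Step 2: 0.25 mL brought to 3.125 mL → factor 3.125/0.25 = 12.5
Step 3: 130 μL brought to 15.2 mL → factor 15200/130 = 116.92
Step 4: 130 μL brought to 4250 μL → factor 4250/130 = 32.692
Dilution factor to tube A = 20.222; to tube D = 9.6624 × 10^5
[tube A]/[tube D] = (factor to tube D)/(factor to tube A) = 9.6624 × 10^5/20.222 = 4.78 × 10^4

4.78 × 10^4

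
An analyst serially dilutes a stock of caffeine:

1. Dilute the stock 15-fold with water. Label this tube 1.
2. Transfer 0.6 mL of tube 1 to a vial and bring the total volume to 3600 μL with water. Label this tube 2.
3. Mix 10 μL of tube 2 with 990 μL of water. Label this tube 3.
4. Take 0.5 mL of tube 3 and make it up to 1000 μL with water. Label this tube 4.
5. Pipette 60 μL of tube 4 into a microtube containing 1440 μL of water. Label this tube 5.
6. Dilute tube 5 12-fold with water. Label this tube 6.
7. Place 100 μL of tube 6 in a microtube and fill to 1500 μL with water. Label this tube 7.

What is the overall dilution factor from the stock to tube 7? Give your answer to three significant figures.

8.10 × 10^7

Step 1: 15-fold → factor 15
Step 2: 0.6 mL brought to 3600 μL → factor 3.6/0.6 = 6
Step 3: 10 μL + 990 μL = 1000 μL total → factor 1000/10 = 100
Step 4: 0.5 mL brought to 1000 μL → factor 1/0.5 = 2
Step 5: 60 μL + 1440 μL = 1500 μL total → factor 1500/60 = 25
Step 6: 12-fold → factor 12
Step 7: 100 μL brought to 1500 μL → factor 1500/100 = 15
Overall dilution factor = 15 × 6 × 100 × 2 × 25 × 12 × 15 = 8.1 × 10^7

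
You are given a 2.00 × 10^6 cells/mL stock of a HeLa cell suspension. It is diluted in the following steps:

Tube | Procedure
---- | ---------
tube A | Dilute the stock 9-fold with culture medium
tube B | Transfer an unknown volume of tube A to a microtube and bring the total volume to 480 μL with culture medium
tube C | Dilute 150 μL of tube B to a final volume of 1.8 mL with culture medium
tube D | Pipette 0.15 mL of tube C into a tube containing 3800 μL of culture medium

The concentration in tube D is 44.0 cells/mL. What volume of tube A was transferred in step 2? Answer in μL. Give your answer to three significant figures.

Step 1: 9-fold → factor 9
Step 2: v brought to 480 μL → factor = 480 μL/v
Step 3: 150 μL brought to 1.8 mL → factor 1800/150 = 12
Step 4: 0.15 mL + 3800 μL = 3.95 mL total → factor 3.95/0.15 = 26.333
Product of known-step factors = 2844
Overall factor = 2.00 × 10^6 cells/mL / (44.0 cells/mL) = 45455
Step-2 factor = 45455 / 2844 = 15.983
v = 480 μL / 15.983 = 30.0 μL

30.0 μL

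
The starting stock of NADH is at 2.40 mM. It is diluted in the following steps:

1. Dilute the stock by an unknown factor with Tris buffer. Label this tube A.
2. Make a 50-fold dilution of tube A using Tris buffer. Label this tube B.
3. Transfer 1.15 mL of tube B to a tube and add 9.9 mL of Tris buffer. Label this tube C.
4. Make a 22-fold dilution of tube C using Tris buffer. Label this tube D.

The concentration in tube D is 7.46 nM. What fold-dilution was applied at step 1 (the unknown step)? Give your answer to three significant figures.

Step 1: unknown factor x
Step 2: 50-fold → factor 50
Step 3: 1.15 mL + 9.9 mL = 11.05 mL total → factor 11.05/1.15 = 9.6087
Step 4: 22-fold → factor 22
Product of known-step factors = 10570
Overall factor = 2.40 mM / (7.46 nM) = 3.2172 × 10^5
x = 3.2172 × 10^5 / 10570 = 30.4

30.4-fold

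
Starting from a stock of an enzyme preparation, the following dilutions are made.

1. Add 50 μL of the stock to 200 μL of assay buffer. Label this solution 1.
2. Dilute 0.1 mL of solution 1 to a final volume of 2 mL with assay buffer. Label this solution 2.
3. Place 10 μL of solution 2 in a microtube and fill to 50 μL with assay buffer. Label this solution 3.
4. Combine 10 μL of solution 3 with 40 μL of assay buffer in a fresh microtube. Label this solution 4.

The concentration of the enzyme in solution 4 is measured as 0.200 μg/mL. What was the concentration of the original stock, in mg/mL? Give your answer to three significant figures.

Step 1: 50 μL + 200 μL = 250 μL total → factor 250/50 = 5
Step 2: 0.1 mL brought to 2 mL → factor 2/0.1 = 20
Step 3: 10 μL brought to 50 μL → factor 50/10 = 5
Step 4: 10 μL + 40 μL = 50 μL total → factor 50/10 = 5
Overall dilution factor = 5 × 20 × 5 × 5 = 2500
Stock = 0.200 μg/mL × 2500 = 500.0 μg/mL = 0.500 mg/mL

0.500 mg/mL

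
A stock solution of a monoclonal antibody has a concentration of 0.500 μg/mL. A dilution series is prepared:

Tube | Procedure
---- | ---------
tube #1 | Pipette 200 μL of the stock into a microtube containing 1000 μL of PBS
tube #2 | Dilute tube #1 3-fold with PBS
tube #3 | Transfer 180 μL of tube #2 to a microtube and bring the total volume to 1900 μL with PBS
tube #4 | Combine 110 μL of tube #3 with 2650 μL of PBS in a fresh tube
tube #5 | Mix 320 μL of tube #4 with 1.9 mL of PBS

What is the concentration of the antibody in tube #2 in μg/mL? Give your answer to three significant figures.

Step 1: 200 μL + 1000 μL = 1200 μL total → factor 1200/200 = 6
Step 2: 3-fold → factor 3
Dilution factor through tube #2 = 6 × 3 = 18
[tube #2] = 0.500 μg/mL / 18 = 0.0278 μg/mL

0.0278 μg/mL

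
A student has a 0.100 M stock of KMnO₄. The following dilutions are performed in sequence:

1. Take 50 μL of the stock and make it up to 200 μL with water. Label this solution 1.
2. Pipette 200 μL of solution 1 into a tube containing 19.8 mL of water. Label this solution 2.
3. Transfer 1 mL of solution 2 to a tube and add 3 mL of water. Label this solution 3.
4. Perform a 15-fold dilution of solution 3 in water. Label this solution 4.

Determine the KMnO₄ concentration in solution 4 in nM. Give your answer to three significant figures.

Step 1: 50 μL brought to 200 μL → factor 200/50 = 4
Step 2: 200 μL + 19.8 mL = 20000 μL total → factor 20000/200 = 100
Step 3: 1 mL + 3 mL = 4 mL total → factor 4/1 = 4
Step 4: 15-fold → factor 15
Overall dilution factor = 4 × 100 × 4 × 15 = 24000
Final = 0.100 M / 24000 = 4.167 × 10^-6 M = 4.17 × 10^3 nM

4.17 × 10^3 nM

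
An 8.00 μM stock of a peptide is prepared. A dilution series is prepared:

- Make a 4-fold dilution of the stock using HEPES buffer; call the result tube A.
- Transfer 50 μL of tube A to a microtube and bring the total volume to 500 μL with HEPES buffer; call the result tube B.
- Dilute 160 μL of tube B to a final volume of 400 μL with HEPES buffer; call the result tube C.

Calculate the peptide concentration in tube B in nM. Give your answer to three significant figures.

200 nM

Step 1: 4-fold → factor 4
Step 2: 50 μL brought to 500 μL → factor 500/50 = 10
Dilution factor through tube B = 4 × 10 = 40
[tube B] = 8.00 μM / 40 = 0.2000 μM = 200 nM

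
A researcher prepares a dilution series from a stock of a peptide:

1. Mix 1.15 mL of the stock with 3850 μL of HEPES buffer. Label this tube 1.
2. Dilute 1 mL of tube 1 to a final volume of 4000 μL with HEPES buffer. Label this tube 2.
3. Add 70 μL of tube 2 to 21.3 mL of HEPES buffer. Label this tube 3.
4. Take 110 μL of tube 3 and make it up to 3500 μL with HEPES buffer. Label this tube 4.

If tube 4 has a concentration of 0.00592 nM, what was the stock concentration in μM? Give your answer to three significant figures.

1.00 μM

Step 1: 1.15 mL + 3850 μL = 5 mL total → factor 5/1.15 = 4.3478
Step 2: 1 mL brought to 4000 μL → factor 4/1 = 4
Step 3: 70 μL + 21.3 mL = 21370 μL total → factor 21370/70 = 305.29
Step 4: 110 μL brought to 3500 μL → factor 3500/110 = 31.818
Overall dilution factor = 4.3478 × 4 × 305.29 × 31.818 = 1.6893 × 10^5
Stock = 0.00592 nM × 1.6893 × 10^5 = 1000 nM = 1.00 μM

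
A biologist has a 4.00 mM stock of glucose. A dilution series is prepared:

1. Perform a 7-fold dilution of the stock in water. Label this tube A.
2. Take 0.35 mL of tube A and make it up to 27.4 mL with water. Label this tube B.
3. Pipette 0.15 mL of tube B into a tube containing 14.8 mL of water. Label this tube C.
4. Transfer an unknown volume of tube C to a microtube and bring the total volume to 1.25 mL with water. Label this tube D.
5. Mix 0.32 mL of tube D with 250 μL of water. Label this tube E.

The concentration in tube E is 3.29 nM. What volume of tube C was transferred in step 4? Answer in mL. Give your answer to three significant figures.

Step 1: 7-fold → factor 7
Step 2: 0.35 mL brought to 27.4 mL → factor 27.4/0.35 = 78.286
Step 3: 0.15 mL + 14.8 mL = 14.95 mL total → factor 14.95/0.15 = 99.667
Step 4: v brought to 1.25 mL → factor = 1.25 mL/v
Step 5: 0.32 mL + 250 μL = 0.57 mL total → factor 0.57/0.32 = 1.7812
Product of known-step factors = 97287
Overall factor = 4.00 mM / (3.29 nM) = 1.2158 × 10^6
Step-4 factor = 1.2158 × 10^6 / 97287 = 12.497
v = 1.25 mL / 12.497 = 0.100 mL

0.100 mL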